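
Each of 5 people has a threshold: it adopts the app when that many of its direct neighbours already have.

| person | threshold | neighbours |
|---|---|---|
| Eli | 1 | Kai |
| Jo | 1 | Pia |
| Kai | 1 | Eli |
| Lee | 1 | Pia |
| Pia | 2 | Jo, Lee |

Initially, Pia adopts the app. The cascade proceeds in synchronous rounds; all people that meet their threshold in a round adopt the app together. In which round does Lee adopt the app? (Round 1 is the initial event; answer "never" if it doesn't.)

2

Round 1 — Pia adopts the app (initial).
Round 2 — checking thresholds:
  Jo: 1 of 1 neighbours ≥ 1, adopts the app.
  Lee: 1 of 1 neighbours ≥ 1, adopts the app.
Round 3 — no new adoptions; cascade stops.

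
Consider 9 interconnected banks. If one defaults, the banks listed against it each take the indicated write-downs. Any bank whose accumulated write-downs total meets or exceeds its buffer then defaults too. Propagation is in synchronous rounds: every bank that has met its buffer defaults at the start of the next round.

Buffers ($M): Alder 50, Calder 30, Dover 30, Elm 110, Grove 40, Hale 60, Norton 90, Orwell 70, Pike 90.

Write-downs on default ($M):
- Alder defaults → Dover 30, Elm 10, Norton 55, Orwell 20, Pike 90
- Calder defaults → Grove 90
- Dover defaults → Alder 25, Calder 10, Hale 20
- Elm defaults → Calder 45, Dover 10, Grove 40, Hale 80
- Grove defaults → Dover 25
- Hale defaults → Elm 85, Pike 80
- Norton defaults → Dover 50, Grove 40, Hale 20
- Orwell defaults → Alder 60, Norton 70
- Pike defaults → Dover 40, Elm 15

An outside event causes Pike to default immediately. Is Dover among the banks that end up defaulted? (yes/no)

Round 1 — Pike defaults (initial).
  Dover: +40 → 40 ≥ 30
  Elm: +15 → 15 < 110
Round 2 — Dover defaults.
  Alder: +25 → 25 < 50
  Calder: +10 → 10 < 30
  Hale: +20 → 20 < 60
No further defaults.

yes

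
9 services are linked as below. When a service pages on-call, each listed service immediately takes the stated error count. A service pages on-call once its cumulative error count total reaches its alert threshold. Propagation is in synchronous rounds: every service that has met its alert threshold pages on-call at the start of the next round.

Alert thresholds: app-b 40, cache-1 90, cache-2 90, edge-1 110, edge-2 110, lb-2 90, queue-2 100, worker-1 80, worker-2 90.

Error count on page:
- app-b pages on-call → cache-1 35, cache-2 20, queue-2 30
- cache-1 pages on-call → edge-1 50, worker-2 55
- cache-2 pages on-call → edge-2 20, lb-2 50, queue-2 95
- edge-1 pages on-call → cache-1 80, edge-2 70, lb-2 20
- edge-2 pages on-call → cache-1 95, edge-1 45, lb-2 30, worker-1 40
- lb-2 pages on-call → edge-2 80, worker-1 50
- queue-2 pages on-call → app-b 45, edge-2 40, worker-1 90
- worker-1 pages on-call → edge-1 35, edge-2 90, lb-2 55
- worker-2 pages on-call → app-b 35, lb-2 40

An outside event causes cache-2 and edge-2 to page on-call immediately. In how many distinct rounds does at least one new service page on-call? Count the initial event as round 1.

Round 1 — cache-2, edge-2 page on-call (initial).
  cache-1: +95 → 95 ≥ 90
  edge-1: +45 → 45 < 110
  lb-2: +50+30 → 80 < 90
  queue-2: +95 → 95 < 100
  worker-1: +40 → 40 < 80
Round 2 — cache-1 pages on-call.
  edge-1: +50 → 95 < 110
  worker-2: +55 → 55 < 90
No further pages.

2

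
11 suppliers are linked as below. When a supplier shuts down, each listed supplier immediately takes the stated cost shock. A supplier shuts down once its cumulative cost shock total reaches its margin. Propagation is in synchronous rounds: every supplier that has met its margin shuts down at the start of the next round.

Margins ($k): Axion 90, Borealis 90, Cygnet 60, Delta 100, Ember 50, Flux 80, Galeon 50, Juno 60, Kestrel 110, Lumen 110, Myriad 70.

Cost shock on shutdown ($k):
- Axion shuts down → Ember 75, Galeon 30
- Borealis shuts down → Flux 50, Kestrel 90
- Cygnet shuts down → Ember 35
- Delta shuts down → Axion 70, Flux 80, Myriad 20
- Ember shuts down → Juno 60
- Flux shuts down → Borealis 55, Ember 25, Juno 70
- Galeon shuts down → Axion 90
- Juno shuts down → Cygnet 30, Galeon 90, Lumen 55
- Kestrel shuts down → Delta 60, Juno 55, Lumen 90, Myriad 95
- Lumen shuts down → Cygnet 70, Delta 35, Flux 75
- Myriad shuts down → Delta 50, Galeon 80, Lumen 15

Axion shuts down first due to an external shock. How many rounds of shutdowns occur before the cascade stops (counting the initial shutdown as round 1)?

4

Round 1 — Axion shuts down (initial).
  Ember: +75 → 75 ≥ 50
  Galeon: +30 → 30 < 50
Round 2 — Ember shuts down.
  Juno: +60 → 60 ≥ 60
Round 3 — Juno shuts down.
  Cygnet: +30 → 30 < 60
  Galeon: +90 → 120 ≥ 50
  Lumen: +55 → 55 < 110
Round 4 — Galeon shuts down.
No further shutdowns.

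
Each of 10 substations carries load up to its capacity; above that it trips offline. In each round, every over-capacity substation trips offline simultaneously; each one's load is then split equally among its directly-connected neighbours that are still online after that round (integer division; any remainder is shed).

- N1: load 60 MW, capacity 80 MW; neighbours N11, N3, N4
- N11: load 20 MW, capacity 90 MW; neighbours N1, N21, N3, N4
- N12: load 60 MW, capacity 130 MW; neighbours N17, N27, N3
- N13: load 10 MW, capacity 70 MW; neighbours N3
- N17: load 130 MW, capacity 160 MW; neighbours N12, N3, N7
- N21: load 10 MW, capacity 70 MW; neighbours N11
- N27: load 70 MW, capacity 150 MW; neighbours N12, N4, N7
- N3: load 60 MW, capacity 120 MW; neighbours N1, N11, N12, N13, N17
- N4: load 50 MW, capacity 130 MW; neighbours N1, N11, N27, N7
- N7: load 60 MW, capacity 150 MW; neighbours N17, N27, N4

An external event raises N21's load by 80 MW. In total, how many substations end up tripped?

9

Round 1 — N21 at 90 > 70. N21 trips offline.
  N21 sheds 90 MW to N11: 90 each.
    N11: 20+90 = 110 > 90
Round 2 — N11 trips offline.
  N11 sheds 110 MW to N1, N3, N4: 36 each (2 lost).
    N1: 60+36 = 96 > 80
    N3: 60+36 = 96 ≤ 120
    N4: 50+36 = 86 ≤ 130
Round 3 — N1 trips offline.
  N1 sheds 96 MW to N3, N4: 48 each.
    N3: 96+48 = 144 > 120
    N4: 86+48 = 134 > 130
Round 4 — N3, N4 trip offline.
  N3 sheds 144 MW to N12, N13, N17: 48 each.
    N12: 60+48 = 108 ≤ 130
    N13: 10+48 = 58 ≤ 70
    N17: 130+48 = 178 > 160
  N4 sheds 134 MW to N27, N7: 67 each.
    N27: 70+67 = 137 ≤ 150
    N7: 60+67 = 127 ≤ 150
Round 5 — N17 trips offline.
  N17 sheds 178 MW to N12, N7: 89 each.
    N12: 108+89 = 197 > 130
    N7: 127+89 = 216 > 150
Round 6 — N12, N7 trip offline.
  N12 sheds 197 MW to N27: 197 each.
    N27: 137+197 = 334 > 150
  N7 sheds 216 MW to N27: 216 each.
    N27: 334+216 = 550 > 150
Round 7 — N27 trips offline.
  N27 sheds 550 MW: no online neighbours, lost.
No further trips.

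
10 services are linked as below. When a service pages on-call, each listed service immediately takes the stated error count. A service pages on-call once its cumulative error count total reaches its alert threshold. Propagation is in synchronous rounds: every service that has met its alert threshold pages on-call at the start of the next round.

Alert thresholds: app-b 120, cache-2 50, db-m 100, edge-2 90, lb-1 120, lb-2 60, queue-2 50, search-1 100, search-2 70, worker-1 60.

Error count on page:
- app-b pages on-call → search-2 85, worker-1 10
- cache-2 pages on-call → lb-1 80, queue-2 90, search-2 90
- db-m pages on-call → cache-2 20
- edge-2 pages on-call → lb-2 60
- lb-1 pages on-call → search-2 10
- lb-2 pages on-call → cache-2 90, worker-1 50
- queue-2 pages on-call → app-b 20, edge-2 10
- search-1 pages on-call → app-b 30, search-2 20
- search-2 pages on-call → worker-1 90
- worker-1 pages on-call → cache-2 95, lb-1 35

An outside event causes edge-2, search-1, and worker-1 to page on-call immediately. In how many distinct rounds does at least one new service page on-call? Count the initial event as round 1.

Round 1 — edge-2, search-1, worker-1 page on-call (initial).
  app-b: +30 → 30 < 120
  cache-2: +95 → 95 ≥ 50
  lb-1: +35 → 35 < 120
  lb-2: +60 → 60 ≥ 60
  search-2: +20 → 20 < 70
Round 2 — cache-2, lb-2 page on-call.
  lb-1: +80 → 115 < 120
  queue-2: +90 → 90 ≥ 50
  search-2: +90 → 110 ≥ 70
Round 3 — queue-2, search-2 page on-call.
  app-b: +20 → 50 < 120
No further pages.

3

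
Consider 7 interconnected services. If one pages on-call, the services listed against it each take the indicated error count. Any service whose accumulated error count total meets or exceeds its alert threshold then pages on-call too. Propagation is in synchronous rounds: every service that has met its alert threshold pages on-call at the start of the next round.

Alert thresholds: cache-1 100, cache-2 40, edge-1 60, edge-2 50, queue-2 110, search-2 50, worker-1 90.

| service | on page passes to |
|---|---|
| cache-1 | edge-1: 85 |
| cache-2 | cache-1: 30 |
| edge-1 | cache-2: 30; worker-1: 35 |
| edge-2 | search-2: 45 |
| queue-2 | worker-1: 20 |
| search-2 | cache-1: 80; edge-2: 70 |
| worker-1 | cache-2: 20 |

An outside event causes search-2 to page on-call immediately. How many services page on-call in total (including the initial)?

Round 1 — search-2 pages on-call (initial).
  cache-1: +80 → 80 < 100
  edge-2: +70 → 70 ≥ 50
Round 2 — edge-2 pages on-call.
No further pages.

2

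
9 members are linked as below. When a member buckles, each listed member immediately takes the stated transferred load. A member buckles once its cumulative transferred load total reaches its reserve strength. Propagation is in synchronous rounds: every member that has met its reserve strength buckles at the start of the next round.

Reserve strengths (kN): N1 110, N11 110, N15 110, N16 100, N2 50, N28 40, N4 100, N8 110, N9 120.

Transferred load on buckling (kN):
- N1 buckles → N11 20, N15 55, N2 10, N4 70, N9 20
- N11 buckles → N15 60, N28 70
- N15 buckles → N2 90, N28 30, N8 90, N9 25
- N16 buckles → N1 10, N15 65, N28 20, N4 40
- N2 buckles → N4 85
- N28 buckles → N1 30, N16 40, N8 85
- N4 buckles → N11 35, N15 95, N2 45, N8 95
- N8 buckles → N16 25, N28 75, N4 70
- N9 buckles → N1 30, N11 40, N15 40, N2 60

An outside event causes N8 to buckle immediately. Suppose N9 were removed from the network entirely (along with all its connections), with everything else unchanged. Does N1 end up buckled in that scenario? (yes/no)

no

With N9 removed:
Round 1 — N8 buckles (initial).
  N16: +25 → 25 < 100
  N28: +75 → 75 ≥ 40
  N4: +70 → 70 < 100
Round 2 — N28 buckles.
  N1: +30 → 30 < 110
  N16: +40 → 65 < 100
No further bucklings.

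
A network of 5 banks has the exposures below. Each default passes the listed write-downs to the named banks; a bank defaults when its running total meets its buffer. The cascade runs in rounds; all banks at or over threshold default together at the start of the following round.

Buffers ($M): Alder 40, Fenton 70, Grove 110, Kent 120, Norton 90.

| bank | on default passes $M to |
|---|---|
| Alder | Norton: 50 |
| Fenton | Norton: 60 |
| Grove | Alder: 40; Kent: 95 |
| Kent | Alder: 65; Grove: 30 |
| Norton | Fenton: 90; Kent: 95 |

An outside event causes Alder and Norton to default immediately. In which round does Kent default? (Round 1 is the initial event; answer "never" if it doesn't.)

never

Round 1 — Alder, Norton default (initial).
  Fenton: +90 → 90 ≥ 70
  Kent: +95 → 95 < 120
Round 2 — Fenton defaults.
No further defaults.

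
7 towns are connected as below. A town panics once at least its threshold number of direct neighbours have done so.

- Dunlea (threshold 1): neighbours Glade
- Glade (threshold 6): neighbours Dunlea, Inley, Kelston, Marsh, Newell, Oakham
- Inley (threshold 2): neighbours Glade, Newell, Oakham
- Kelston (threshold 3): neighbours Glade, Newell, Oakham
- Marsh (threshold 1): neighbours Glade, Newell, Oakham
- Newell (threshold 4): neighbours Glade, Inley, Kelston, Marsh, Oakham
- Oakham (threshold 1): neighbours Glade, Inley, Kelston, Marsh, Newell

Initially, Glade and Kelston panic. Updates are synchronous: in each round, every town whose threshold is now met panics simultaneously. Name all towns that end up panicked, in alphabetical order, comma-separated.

Round 1 — Glade, Kelston panic (initial).
Round 2 — checking thresholds:
  Dunlea: 1 of 1 neighbours ≥ 1, panics.
  Inley: 1 of 3 neighbours < 2, not yet.
  Marsh: 1 of 3 neighbours ≥ 1, panics.
  Newell: 2 of 5 neighbours < 4, not yet.
  Oakham: 2 of 5 neighbours ≥ 1, panics.
Round 3 — checking thresholds:
  Inley: 2 of 3 neighbours ≥ 2, panics.
  Newell: 4 of 5 neighbours ≥ 4, panics.
Round 4 — no new panics; cascade stops.

Dunlea, Glade, Inley, Kelston, Marsh, Newell, Oakham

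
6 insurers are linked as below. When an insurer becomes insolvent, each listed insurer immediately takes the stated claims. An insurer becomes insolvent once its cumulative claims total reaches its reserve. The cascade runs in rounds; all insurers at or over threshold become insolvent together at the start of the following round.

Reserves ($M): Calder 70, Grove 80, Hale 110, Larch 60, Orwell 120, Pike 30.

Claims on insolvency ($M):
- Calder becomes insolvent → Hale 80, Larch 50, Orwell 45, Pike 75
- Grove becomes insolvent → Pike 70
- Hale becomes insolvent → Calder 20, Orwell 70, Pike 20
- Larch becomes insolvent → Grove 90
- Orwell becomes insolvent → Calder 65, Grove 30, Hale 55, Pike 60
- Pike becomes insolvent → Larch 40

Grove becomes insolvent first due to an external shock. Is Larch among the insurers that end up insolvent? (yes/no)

no

Round 1 — Grove becomes insolvent (initial).
  Pike: +70 → 70 ≥ 30
Round 2 — Pike becomes insolvent.
  Larch: +40 → 40 < 60
No further insolvencies.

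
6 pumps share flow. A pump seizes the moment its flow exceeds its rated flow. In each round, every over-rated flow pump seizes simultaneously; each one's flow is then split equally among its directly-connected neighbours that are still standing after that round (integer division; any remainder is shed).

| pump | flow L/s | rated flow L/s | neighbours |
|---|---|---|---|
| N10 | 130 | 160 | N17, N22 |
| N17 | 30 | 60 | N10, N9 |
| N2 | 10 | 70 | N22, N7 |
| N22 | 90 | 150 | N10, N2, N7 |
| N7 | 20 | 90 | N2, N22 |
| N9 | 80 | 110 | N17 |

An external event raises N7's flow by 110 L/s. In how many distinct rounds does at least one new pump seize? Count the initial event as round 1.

5

Round 1 — N7 at 130 > 90. N7 seizes.
  N7 sheds 130 L/s to N2, N22: 65 each.
    N2: 10+65 = 75 > 70
    N22: 90+65 = 155 > 150
Round 2 — N2, N22 seize.
  N2 sheds 75 L/s: no online neighbours, lost.
  N22 sheds 155 L/s to N10: 155 each.
    N10: 130+155 = 285 > 160
Round 3 — N10 seizes.
  N10 sheds 285 L/s to N17: 285 each.
    N17: 30+285 = 315 > 60
Round 4 — N17 seizes.
  N17 sheds 315 L/s to N9: 315 each.
    N9: 80+315 = 395 > 110
Round 5 — N9 seizes.
  N9 sheds 395 L/s: no online neighbours, lost.
No further seizures.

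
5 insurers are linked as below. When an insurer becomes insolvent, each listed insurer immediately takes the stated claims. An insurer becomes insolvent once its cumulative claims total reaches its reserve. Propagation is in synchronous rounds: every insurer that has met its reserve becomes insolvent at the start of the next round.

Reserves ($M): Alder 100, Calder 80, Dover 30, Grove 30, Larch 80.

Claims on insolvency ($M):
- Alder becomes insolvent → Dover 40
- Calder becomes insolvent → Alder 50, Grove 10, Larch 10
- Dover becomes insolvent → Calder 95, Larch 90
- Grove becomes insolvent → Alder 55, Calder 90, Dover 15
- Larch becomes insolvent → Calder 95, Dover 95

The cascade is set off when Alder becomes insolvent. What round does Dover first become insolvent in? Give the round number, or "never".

2

Round 1 — Alder becomes insolvent (initial).
  Dover: +40 → 40 ≥ 30
Round 2 — Dover becomes insolvent.
  Calder: +95 → 95 ≥ 80
  Larch: +90 → 90 ≥ 80
Round 3 — Calder, Larch become insolvent.
  Grove: +10 → 10 < 30
No further insolvencies.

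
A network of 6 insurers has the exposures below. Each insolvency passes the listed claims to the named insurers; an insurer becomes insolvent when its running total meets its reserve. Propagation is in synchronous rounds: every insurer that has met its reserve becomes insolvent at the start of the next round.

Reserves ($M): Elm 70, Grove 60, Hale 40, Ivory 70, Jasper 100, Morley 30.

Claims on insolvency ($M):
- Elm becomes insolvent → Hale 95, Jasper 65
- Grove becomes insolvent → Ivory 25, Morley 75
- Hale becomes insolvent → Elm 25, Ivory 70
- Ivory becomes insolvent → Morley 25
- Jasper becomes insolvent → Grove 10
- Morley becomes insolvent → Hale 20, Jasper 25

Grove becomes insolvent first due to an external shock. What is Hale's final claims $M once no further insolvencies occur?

Round 1 — Grove becomes insolvent (initial).
  Ivory: +25 → 25 < 70
  Morley: +75 → 75 ≥ 30
Round 2 — Morley becomes insolvent.
  Hale: +20 → 20 < 40
  Jasper: +25 → 25 < 100
No further insolvencies.

20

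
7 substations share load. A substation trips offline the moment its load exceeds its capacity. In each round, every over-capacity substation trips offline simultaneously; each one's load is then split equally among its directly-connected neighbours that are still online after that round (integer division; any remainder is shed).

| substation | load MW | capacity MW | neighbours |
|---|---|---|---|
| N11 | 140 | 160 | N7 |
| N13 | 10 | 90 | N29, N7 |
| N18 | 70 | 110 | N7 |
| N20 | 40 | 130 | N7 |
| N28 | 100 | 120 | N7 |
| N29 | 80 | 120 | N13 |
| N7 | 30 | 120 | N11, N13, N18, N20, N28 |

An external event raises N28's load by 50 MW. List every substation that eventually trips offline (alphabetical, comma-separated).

N11, N18, N28, N7

Round 1 — N28 at 150 > 120. N28 trips offline.
  N28 sheds 150 MW to N7: 150 each.
    N7: 30+150 = 180 > 120
Round 2 — N7 trips offline.
  N7 sheds 180 MW to N11, N13, N18, N20: 45 each.
    N11: 140+45 = 185 > 160
    N13: 10+45 = 55 ≤ 90
    N18: 70+45 = 115 > 110
    N20: 40+45 = 85 ≤ 130
Round 3 — N11, N18 trip offline.
  N11 sheds 185 MW: no online neighbours, lost.
  N18 sheds 115 MW: no online neighbours, lost.
No further trips.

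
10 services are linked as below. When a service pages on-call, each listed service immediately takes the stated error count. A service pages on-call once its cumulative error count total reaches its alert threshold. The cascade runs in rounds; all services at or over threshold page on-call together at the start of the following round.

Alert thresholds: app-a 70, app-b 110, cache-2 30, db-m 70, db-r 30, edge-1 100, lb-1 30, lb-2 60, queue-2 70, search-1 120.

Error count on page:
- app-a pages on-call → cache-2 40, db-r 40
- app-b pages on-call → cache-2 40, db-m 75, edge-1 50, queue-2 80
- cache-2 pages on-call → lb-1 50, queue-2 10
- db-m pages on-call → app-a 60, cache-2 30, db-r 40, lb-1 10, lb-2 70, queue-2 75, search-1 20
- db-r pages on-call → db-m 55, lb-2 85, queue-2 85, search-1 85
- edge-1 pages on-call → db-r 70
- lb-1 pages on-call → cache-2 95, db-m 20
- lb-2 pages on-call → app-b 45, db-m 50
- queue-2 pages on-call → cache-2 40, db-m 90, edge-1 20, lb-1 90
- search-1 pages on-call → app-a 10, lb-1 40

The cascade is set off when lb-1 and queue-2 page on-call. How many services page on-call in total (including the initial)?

6

Round 1 — lb-1, queue-2 page on-call (initial).
  cache-2: +95+40 → 135 ≥ 30
  db-m: +20+90 → 110 ≥ 70
  edge-1: +20 → 20 < 100
Round 2 — cache-2, db-m page on-call.
  app-a: +60 → 60 < 70
  db-r: +40 → 40 ≥ 30
  lb-2: +70 → 70 ≥ 60
  search-1: +20 → 20 < 120
Round 3 — db-r, lb-2 page on-call.
  app-b: +45 → 45 < 110
  search-1: +85 → 105 < 120
No further pages.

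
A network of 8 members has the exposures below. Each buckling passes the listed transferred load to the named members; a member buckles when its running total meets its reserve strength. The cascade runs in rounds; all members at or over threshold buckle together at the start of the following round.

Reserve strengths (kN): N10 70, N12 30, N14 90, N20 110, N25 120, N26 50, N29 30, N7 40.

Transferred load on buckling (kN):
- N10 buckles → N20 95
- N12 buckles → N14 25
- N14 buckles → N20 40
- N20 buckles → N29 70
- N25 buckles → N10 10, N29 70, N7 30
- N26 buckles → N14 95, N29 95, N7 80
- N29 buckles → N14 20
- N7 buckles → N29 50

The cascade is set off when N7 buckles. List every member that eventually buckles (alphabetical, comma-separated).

Round 1 — N7 buckles (initial).
  N29: +50 → 50 ≥ 30
Round 2 — N29 buckles.
  N14: +20 → 20 < 90
No further bucklings.

N29, N7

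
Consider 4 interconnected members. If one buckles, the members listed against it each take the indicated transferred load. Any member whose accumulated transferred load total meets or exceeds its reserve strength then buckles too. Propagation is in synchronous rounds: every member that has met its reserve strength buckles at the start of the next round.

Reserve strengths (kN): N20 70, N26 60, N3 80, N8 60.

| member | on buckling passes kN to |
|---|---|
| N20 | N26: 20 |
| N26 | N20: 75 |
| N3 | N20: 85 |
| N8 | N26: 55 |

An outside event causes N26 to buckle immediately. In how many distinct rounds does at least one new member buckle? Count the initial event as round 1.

Round 1 — N26 buckles (initial).
  N20: +75 → 75 ≥ 70
Round 2 — N20 buckles.
No further bucklings.

2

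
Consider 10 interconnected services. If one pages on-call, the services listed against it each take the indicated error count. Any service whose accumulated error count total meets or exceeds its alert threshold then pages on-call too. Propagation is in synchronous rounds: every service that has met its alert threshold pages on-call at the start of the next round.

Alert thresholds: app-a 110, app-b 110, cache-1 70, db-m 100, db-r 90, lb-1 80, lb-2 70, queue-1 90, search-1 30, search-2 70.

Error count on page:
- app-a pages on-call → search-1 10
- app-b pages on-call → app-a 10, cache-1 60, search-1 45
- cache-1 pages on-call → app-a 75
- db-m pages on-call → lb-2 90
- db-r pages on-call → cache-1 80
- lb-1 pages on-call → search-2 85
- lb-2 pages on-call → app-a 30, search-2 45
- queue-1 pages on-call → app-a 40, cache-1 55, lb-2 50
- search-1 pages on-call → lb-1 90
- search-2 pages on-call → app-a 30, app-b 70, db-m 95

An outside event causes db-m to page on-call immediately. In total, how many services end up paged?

2

Round 1 — db-m pages on-call (initial).
  lb-2: +90 → 90 ≥ 70
Round 2 — lb-2 pages on-call.
  app-a: +30 → 30 < 110
  search-2: +45 → 45 < 70
No further pages.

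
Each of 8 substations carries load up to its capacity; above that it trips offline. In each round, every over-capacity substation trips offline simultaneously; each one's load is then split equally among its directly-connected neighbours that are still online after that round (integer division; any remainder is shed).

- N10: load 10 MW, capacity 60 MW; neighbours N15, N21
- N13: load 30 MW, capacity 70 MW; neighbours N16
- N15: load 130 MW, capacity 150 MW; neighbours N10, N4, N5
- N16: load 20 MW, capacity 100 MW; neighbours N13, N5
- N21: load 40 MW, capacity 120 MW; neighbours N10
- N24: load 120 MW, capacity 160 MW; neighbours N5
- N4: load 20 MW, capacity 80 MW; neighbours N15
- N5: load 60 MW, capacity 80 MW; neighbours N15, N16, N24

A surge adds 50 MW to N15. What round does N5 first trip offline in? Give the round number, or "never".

Round 1 — N15 at 180 > 150. N15 trips offline.
  N15 sheds 180 MW to N10, N4, N5: 60 each.
    N10: 10+60 = 70 > 60
    N4: 20+60 = 80 ≤ 80
    N5: 60+60 = 120 > 80
Round 2 — N10, N5 trip offline.
  N10 sheds 70 MW to N21: 70 each.
    N21: 40+70 = 110 ≤ 120
  N5 sheds 120 MW to N16, N24: 60 each.
    N16: 20+60 = 80 ≤ 100
    N24: 120+60 = 180 > 160
Round 3 — N24 trips offline.
  N24 sheds 180 MW: no online neighbours, lost.
No further trips.

2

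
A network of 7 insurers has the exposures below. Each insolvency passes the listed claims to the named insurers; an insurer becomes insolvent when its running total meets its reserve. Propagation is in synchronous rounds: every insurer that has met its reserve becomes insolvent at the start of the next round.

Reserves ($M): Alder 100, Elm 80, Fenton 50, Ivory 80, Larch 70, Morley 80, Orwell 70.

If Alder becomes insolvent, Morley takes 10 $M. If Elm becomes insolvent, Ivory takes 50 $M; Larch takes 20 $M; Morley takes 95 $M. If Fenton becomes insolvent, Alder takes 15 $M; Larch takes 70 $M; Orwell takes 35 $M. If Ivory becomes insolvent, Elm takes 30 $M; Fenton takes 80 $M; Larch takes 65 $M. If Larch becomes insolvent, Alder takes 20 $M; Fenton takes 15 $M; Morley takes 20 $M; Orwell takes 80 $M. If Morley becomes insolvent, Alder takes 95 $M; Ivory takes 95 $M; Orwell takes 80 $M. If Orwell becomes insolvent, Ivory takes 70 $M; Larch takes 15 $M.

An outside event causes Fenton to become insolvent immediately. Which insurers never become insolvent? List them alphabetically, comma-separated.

Alder, Elm, Ivory, Morley

Round 1 — Fenton becomes insolvent (initial).
  Alder: +15 → 15 < 100
  Larch: +70 → 70 ≥ 70
  Orwell: +35 → 35 < 70
Round 2 — Larch becomes insolvent.
  Alder: +20 → 35 < 100
  Morley: +20 → 20 < 80
  Orwell: +80 → 115 ≥ 70
Round 3 — Orwell becomes insolvent.
  Ivory: +70 → 70 < 80
No further insolvencies.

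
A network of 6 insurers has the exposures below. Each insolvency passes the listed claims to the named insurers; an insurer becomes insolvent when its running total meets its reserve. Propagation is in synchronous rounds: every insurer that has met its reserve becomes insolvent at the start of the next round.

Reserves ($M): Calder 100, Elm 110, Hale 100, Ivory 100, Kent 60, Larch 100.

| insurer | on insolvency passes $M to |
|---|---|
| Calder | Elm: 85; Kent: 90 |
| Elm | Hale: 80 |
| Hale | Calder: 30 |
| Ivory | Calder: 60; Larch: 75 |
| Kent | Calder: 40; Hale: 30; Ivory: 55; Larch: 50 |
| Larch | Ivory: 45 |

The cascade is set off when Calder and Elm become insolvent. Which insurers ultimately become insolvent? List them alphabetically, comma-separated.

Round 1 — Calder, Elm become insolvent (initial).
  Hale: +80 → 80 < 100
  Kent: +90 → 90 ≥ 60
Round 2 — Kent becomes insolvent.
  Hale: +30 → 110 ≥ 100
  Ivory: +55 → 55 < 100
  Larch: +50 → 50 < 100
Round 3 — Hale becomes insolvent.
No further insolvencies.

Calder, Elm, Hale, Kent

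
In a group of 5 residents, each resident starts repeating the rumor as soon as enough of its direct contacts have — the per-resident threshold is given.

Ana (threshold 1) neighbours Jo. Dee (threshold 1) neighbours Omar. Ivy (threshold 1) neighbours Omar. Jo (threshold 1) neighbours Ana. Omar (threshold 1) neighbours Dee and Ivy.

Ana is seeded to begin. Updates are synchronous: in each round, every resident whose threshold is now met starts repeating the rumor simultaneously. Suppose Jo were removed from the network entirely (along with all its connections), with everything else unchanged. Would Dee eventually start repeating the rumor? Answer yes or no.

With Jo removed:
Round 1 — Ana starts repeating the rumor (initial).
Round 2 — no new spreads; cascade stops.

no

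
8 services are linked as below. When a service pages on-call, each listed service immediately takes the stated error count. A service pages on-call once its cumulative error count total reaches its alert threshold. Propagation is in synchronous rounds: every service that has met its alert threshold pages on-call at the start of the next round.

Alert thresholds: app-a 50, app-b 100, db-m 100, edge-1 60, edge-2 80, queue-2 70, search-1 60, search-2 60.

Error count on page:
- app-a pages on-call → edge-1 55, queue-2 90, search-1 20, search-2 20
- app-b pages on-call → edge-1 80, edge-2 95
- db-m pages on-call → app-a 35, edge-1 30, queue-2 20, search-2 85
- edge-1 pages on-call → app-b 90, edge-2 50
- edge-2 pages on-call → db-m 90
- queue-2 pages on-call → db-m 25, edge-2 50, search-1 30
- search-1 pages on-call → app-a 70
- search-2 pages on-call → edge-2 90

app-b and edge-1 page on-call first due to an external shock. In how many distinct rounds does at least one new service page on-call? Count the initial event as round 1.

Round 1 — app-b, edge-1 page on-call (initial).
  edge-2: +95+50 → 145 ≥ 80
Round 2 — edge-2 pages on-call.
  db-m: +90 → 90 < 100
No further pages.

2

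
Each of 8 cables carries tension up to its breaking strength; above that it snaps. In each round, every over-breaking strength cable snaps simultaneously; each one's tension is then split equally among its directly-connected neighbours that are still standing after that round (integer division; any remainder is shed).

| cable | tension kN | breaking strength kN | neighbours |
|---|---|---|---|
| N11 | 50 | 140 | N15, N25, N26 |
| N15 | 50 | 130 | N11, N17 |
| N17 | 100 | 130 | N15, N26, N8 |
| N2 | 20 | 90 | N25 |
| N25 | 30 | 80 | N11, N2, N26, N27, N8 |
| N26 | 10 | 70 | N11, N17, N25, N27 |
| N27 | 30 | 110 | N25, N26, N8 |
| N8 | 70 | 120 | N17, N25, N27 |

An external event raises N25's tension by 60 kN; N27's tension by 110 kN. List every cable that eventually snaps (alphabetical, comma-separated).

N11, N15, N17, N25, N26, N27, N8

Round 1 — N25 at 90 > 80; N27 at 140 > 110. N25, N27 snap.
  N25 sheds 90 kN to N11, N2, N26, N8: 22 each (2 lost).
    N11: 50+22 = 72 ≤ 140
    N2: 20+22 = 42 ≤ 90
    N26: 10+22 = 32 ≤ 70
    N8: 70+22 = 92 ≤ 120
  N27 sheds 140 kN to N26, N8: 70 each.
    N26: 32+70 = 102 > 70
    N8: 92+70 = 162 > 120
Round 2 — N26, N8 snap.
  N26 sheds 102 kN to N11, N17: 51 each.
    N11: 72+51 = 123 ≤ 140
    N17: 100+51 = 151 > 130
  N8 sheds 162 kN to N17: 162 each.
    N17: 151+162 = 313 > 130
Round 3 — N17 snaps.
  N17 sheds 313 kN to N15: 313 each.
    N15: 50+313 = 363 > 130
Round 4 — N15 snaps.
  N15 sheds 363 kN to N11: 363 each.
    N11: 123+363 = 486 > 140
Round 5 — N11 snaps.
  N11 sheds 486 kN: no online neighbours, lost.
No further breaks.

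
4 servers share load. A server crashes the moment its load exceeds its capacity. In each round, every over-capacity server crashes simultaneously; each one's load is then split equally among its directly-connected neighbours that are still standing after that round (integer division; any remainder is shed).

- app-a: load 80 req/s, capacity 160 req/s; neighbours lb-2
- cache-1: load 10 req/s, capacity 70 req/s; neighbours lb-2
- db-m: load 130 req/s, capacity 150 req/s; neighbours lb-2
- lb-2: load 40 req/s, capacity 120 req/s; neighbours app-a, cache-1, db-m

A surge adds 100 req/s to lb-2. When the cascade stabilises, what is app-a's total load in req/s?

Round 1 — lb-2 at 140 > 120. lb-2 crashes.
  lb-2 sheds 140 req/s to app-a, cache-1, db-m: 46 each (2 lost).
    app-a: 80+46 = 126 ≤ 160
    cache-1: 10+46 = 56 ≤ 70
    db-m: 130+46 = 176 > 150
Round 2 — db-m crashes.
  db-m sheds 176 req/s: no online neighbours, lost.
No further crashes.

126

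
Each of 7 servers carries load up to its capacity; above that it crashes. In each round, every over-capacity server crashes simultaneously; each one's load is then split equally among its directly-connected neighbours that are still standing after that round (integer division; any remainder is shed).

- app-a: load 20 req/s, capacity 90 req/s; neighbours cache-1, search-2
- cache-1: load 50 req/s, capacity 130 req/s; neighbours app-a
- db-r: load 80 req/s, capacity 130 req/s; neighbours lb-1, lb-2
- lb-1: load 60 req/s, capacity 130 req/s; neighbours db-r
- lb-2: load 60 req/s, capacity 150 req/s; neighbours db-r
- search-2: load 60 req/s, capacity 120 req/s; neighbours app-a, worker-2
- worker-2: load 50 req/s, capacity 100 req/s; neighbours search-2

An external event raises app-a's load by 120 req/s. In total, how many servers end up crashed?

Round 1 — app-a at 140 > 90. app-a crashes.
  app-a sheds 140 req/s to cache-1, search-2: 70 each.
    cache-1: 50+70 = 120 ≤ 130
    search-2: 60+70 = 130 > 120
Round 2 — search-2 crashes.
  search-2 sheds 130 req/s to worker-2: 130 each.
    worker-2: 50+130 = 180 > 100
Round 3 — worker-2 crashes.
  worker-2 sheds 180 req/s: no online neighbours, lost.
No further crashes.

3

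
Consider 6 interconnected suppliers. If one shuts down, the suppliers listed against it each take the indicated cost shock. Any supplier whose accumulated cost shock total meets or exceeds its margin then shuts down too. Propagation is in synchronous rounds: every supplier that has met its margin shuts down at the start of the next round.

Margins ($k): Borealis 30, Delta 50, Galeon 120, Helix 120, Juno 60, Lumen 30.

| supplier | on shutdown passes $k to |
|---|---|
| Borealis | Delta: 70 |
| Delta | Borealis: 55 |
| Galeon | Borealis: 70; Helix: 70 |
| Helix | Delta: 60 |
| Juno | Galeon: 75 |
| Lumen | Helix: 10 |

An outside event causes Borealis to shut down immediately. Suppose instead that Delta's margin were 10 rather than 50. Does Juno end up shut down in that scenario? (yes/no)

With Delta's margin at 10:
Round 1 — Borealis shuts down (initial).
  Delta: +70 → 70 ≥ 10
Round 2 — Delta shuts down.
No further shutdowns.

no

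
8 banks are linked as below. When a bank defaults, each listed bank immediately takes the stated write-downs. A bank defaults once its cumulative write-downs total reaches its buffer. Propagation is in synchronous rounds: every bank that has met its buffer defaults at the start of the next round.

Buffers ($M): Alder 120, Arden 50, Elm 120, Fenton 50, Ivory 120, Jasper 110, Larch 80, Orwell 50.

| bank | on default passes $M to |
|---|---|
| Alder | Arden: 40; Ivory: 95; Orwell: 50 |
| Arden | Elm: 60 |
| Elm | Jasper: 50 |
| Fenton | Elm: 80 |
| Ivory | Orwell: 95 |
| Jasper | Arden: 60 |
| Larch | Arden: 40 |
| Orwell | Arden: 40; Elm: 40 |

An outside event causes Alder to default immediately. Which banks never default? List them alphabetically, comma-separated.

Round 1 — Alder defaults (initial).
  Arden: +40 → 40 < 50
  Ivory: +95 → 95 < 120
  Orwell: +50 → 50 ≥ 50
Round 2 — Orwell defaults.
  Arden: +40 → 80 ≥ 50
  Elm: +40 → 40 < 120
Round 3 — Arden defaults.
  Elm: +60 → 100 < 120
No further defaults.

Elm, Fenton, Ivory, Jasper, Larch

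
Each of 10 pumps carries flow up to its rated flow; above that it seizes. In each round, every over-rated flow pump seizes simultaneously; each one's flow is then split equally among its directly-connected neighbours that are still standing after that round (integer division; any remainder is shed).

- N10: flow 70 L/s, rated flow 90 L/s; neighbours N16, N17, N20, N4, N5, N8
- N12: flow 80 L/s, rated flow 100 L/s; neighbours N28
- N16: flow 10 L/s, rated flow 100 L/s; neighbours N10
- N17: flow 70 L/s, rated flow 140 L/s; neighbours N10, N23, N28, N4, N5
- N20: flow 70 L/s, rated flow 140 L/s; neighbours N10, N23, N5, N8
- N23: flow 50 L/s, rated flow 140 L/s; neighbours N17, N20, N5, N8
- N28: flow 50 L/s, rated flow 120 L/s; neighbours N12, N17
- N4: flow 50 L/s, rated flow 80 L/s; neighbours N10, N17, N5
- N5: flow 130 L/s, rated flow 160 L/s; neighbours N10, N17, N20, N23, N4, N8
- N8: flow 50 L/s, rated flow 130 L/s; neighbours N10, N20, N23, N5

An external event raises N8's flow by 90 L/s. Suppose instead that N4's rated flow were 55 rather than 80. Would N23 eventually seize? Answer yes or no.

With N4's rated flow at 55:
Round 1 — N8 at 140 > 130. N8 seizes.
  N8 sheds 140 L/s to N10, N20, N23, N5: 35 each.
    N10: 70+35 = 105 > 90
    N20: 70+35 = 105 ≤ 140
    N23: 50+35 = 85 ≤ 140
    N5: 130+35 = 165 > 160
Round 2 — N10, N5 seize.
  N10 sheds 105 L/s to N16, N17, N20, N4: 26 each (1 lost).
    N16: 10+26 = 36 ≤ 100
    N17: 70+26 = 96 ≤ 140
    N20: 105+26 = 131 ≤ 140
    N4: 50+26 = 76 > 55
  N5 sheds 165 L/s to N17, N20, N23, N4: 41 each (1 lost).
    N17: 96+41 = 137 ≤ 140
    N20: 131+41 = 172 > 140
    N23: 85+41 = 126 ≤ 140
    N4: 76+41 = 117 > 55
Round 3 — N20, N4 seize.
  N20 sheds 172 L/s to N23: 172 each.
    N23: 126+172 = 298 > 140
  N4 sheds 117 L/s to N17: 117 each.
    N17: 137+117 = 254 > 140
Round 4 — N17, N23 seize.
  N17 sheds 254 L/s to N28: 254 each.
    N28: 50+254 = 304 > 120
  N23 sheds 298 L/s: no online neighbours, lost.
Round 5 — N28 seizes.
  N28 sheds 304 L/s to N12: 304 each.
    N12: 80+304 = 384 > 100
Round 6 — N12 seizes.
  N12 sheds 384 L/s: no online neighbours, lost.
No further seizures.

yes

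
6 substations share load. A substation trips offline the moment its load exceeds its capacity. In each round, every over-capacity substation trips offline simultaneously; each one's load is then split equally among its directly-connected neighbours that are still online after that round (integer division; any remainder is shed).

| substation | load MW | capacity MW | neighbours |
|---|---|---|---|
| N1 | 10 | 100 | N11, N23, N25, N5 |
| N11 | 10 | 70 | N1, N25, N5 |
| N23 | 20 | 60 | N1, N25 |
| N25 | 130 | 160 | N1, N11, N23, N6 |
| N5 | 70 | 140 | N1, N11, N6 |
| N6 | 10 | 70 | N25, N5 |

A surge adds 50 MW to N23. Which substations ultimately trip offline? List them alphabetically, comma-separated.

Round 1 — N23 at 70 > 60. N23 trips offline.
  N23 sheds 70 MW to N1, N25: 35 each.
    N1: 10+35 = 45 ≤ 100
    N25: 130+35 = 165 > 160
Round 2 — N25 trips offline.
  N25 sheds 165 MW to N1, N11, N6: 55 each.
    N1: 45+55 = 100 ≤ 100
    N11: 10+55 = 65 ≤ 70
    N6: 10+55 = 65 ≤ 70
No further trips.

N23, N25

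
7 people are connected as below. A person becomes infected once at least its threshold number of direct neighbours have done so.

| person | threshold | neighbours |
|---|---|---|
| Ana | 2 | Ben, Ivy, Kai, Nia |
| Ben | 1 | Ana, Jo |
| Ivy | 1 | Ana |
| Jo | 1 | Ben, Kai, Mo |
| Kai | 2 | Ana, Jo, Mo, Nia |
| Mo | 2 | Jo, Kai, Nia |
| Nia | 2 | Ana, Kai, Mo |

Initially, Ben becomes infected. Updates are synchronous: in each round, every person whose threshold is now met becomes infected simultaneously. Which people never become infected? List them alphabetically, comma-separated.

Ana, Ivy, Kai, Mo, Nia

Round 1 — Ben becomes infected (initial).
Round 2 — checking thresholds:
  Ana: 1 of 4 neighbours < 2, holds.
  Jo: 1 of 3 neighbours ≥ 1, becomes infected.
Round 3 — no new infections; cascade stops.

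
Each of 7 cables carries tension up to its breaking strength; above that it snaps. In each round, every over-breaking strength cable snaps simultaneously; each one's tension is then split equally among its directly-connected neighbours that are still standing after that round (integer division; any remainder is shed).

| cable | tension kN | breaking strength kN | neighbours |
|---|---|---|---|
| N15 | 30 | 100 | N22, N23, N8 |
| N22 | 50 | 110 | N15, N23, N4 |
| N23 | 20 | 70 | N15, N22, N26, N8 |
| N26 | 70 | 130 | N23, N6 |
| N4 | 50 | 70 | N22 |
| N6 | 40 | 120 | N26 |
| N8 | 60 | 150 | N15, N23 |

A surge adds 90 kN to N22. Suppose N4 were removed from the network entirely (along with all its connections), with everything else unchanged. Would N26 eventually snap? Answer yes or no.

no

With N4 removed:
Round 1 — N22 at 140 > 110. N22 snaps.
  N22 sheds 140 kN to N15, N23: 70 each.
    N15: 30+70 = 100 ≤ 100
    N23: 20+70 = 90 > 70
Round 2 — N23 snaps.
  N23 sheds 90 kN to N15, N26, N8: 30 each.
    N15: 100+30 = 130 > 100
    N26: 70+30 = 100 ≤ 130
    N8: 60+30 = 90 ≤ 150
Round 3 — N15 snaps.
  N15 sheds 130 kN to N8: 130 each.
    N8: 90+130 = 220 > 150
Round 4 — N8 snaps.
  N8 sheds 220 kN: no online neighbours, lost.
No further breaks.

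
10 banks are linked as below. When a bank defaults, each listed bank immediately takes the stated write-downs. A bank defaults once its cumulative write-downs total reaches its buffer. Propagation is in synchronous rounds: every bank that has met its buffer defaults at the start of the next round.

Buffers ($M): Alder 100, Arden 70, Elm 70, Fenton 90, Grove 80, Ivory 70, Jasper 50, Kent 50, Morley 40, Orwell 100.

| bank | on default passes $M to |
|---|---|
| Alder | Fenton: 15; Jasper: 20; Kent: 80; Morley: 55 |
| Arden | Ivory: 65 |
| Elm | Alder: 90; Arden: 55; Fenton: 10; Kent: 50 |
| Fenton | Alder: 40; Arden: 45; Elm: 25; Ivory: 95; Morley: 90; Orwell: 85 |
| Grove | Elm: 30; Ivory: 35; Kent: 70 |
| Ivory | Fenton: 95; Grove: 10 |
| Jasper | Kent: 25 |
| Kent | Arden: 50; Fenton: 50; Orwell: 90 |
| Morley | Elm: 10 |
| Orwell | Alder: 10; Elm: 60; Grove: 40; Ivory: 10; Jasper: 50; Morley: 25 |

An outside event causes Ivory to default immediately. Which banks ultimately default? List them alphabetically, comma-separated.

Fenton, Ivory, Morley

Round 1 — Ivory defaults (initial).
  Fenton: +95 → 95 ≥ 90
  Grove: +10 → 10 < 80
Round 2 — Fenton defaults.
  Alder: +40 → 40 < 100
  Arden: +45 → 45 < 70
  Elm: +25 → 25 < 70
  Morley: +90 → 90 ≥ 40
  Orwell: +85 → 85 < 100
Round 3 — Morley defaults.
  Elm: +10 → 35 < 70
No further defaults.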